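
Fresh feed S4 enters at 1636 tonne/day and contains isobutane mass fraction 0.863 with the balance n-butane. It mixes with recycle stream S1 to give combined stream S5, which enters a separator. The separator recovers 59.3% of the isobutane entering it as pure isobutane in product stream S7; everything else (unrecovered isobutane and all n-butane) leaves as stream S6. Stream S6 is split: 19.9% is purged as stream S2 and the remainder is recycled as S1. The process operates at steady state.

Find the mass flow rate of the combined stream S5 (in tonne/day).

3221 tonne/day

n-butane enters only via S4 and leaves only via the purge: 1636×0.137 = 0.199×(n-butane in S6), and the separator passes all n-butane, so n-butane in S5 = n-butane in S6 = 1126.3 tonne/day.
isobutane in S5: m_A = 1636×0.863 + (1−0.199)·(1−0.593)·m_A, so m_A = 1411.9/0.6740 = 2094.8 tonne/day.
S5 = 2094.8 + 1126.3 = 3221.1 tonne/day.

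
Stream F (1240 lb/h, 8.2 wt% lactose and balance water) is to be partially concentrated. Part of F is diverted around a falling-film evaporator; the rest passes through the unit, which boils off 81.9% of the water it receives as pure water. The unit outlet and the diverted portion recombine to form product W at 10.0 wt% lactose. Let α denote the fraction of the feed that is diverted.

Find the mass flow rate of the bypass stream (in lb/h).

All 1240×0.082 = 101.68 lb/h of lactose reaches W, so W = 101.68/0.100 = 1016.8 lb/h and vapour = 223.2 lb/h.
The evaporator receives (1−α)·1240 of feed at 0.918 water and removes 0.819 of that water:
0.819×0.918×(1−α)×1240 = 223.2
(1−α) = 223.2/932.28 = 0.2394;  α = 0.7606.
Bypass flow = 0.7606×1240 = 943.13 lb/h.

943.1 lb/h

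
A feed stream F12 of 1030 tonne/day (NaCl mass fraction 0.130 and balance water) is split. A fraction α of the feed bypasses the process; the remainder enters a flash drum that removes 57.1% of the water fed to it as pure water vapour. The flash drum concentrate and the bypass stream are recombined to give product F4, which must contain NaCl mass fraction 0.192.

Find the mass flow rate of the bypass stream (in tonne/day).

360.5 tonne/day

All 1030×0.130 = 133.9 tonne/day of NaCl reaches F4, so F4 = 133.9/0.192 = 697.4 tonne/day and vapour = 332.6 tonne/day.
The evaporator receives (1−α)·1030 of feed at 0.870 water and removes 0.571 of that water:
0.571×0.870×(1−α)×1030 = 332.6
(1−α) = 332.6/511.67 = 0.6500;  α = 0.3500.
Bypass flow = 0.3500×1030 = 360.47 tonne/day.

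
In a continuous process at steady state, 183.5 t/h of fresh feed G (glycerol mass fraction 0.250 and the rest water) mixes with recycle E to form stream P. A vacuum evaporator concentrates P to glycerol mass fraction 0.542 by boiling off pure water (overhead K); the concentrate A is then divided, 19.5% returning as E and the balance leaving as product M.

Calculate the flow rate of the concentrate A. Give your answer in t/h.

105.1 t/h

Overall glycerol balance (none leaves overhead): glycerol in fresh feed = glycerol in product, i.e. 183.5×0.250 = (1−0.195)·A·0.542.
A = 45.875/(0.542×0.805) = 105.14 t/h.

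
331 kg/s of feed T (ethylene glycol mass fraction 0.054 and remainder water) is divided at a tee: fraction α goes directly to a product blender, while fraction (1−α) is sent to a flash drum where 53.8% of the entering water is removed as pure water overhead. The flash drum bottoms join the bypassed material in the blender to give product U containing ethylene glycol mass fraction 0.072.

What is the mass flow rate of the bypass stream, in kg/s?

All 331×0.054 = 17.874 kg/s of ethylene glycol reaches U, so U = 17.874/0.072 = 248.25 kg/s and vapour = 82.75 kg/s.
The evaporator receives (1−α)·331 of feed at 0.946 water and removes 0.538 of that water:
0.538×0.946×(1−α)×331 = 82.75
(1−α) = 82.75/168.46 = 0.4912;  α = 0.5088.
Bypass flow = 0.5088×331 = 168.41 kg/s.

168.4 kg/s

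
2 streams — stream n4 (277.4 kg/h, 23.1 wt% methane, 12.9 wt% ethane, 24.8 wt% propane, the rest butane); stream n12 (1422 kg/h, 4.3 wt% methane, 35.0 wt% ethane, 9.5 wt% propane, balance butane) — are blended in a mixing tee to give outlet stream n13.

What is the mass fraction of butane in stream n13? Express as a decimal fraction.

0.492

Total flow out = 277.4 + 1422 = 1699.4 kg/h.
butane in = 277.4×0.392 + 1422×0.512 = 836.8 kg/h.
butane mass fraction in n13 = 836.8/1699.4 = 0.492.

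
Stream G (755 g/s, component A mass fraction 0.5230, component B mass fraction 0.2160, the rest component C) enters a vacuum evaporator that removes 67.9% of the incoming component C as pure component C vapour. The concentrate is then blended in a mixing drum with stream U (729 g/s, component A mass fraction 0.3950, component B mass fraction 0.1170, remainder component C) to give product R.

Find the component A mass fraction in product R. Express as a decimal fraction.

0.5057

Vapour removed = 0.679×0.261×755 = 133.8 g/s; concentrate = 621.2 g/s.
component A reaching the mixer = 394.87 (from concentrate) + 729×0.395 = 682.82 g/s.
Product flow = 621.2 + 729 = 1350.2 g/s; component A fraction = 0.5057.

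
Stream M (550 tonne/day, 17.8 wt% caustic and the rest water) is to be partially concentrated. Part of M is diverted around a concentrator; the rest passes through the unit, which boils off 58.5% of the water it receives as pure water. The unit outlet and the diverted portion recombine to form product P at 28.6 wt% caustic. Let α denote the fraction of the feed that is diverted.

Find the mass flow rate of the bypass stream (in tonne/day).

118.1 tonne/day

All 550×0.178 = 97.9 tonne/day of caustic reaches P, so P = 97.9/0.286 = 342.31 tonne/day and vapour = 207.69 tonne/day.
The evaporator receives (1−α)·550 of feed at 0.822 water and removes 0.585 of that water:
0.585×0.822×(1−α)×550 = 207.69
(1−α) = 207.69/264.48 = 0.7853;  α = 0.2147.
Bypass flow = 0.2147×550 = 118.09 tonne/day.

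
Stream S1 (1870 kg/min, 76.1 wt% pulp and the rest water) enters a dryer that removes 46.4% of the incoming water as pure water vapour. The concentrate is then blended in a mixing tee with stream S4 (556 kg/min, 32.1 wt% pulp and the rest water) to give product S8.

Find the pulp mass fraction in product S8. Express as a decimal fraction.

0.722

Vapour removed = 0.464×0.239×1870 = 207.38 kg/min; concentrate = 1662.6 kg/min.
pulp reaching the mixer = 1423.1 (from concentrate) + 556×0.321 = 1601.5 kg/min.
Product flow = 1662.6 + 556 = 2218.6 kg/min; pulp fraction = 0.722.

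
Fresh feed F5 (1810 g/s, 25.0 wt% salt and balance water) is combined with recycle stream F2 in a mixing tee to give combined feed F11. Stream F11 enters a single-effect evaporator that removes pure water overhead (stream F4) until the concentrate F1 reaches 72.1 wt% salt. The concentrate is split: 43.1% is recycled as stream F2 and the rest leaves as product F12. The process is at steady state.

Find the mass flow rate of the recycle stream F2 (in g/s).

Overall salt balance (none leaves overhead): salt in fresh feed = salt in product, i.e. 1810×0.250 = (1−0.431)·F1·0.721.
F1 = 452.5/(0.721×0.569) = 1103 g/s.
Recycle F2 = 0.431×1103 = 475.39 g/s.

475.4 g/s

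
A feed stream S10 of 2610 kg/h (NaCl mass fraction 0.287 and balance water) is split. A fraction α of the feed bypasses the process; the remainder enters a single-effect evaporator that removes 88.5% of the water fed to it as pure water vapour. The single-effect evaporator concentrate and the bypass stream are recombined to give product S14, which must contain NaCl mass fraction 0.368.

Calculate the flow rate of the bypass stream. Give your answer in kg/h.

All 2610×0.287 = 749.07 kg/h of NaCl reaches S14, so S14 = 749.07/0.368 = 2035.5 kg/h and vapour = 574.48 kg/h.
The evaporator receives (1−α)·2610 of feed at 0.713 water and removes 0.885 of that water:
0.885×0.713×(1−α)×2610 = 574.48
(1−α) = 574.48/1646.9 = 0.3488;  α = 0.6512.
Bypass flow = 0.6512×2610 = 1699.6 kg/h.

1700 kg/h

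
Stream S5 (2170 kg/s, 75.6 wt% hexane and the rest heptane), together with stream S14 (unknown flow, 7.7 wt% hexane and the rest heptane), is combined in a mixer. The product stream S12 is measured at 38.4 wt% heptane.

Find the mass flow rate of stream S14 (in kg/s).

563.6 kg/s

Let S14 be the unknown flow. Total out = 2170 + S14.
heptane balance: 529.48 + 0.923·S14 = 0.384·(2170 + S14)
(0.923 − 0.384)·S14 = 0.384×2170 − 529.48 = 303.8
S14 = 303.8 / 0.539 = 563.64 kg/s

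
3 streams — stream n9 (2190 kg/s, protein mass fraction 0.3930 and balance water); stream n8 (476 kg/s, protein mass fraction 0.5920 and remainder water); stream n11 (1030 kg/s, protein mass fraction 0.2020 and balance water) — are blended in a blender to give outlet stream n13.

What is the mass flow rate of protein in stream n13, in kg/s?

protein out = protein in = 2190×0.393 + 476×0.592 + 1030×0.202 = 1350.5 kg/s.

1351 kg/s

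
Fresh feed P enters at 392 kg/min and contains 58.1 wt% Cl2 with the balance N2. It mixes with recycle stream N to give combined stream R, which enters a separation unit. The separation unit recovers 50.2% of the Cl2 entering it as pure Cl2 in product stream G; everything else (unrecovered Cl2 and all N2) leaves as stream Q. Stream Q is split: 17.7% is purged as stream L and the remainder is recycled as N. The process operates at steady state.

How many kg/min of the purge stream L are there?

N2 enters only via P and leaves only via the purge: 392×0.419 = 0.177×(N2 in Q), and the separation unit passes all N2, so N2 in R = N2 in Q = 927.95 kg/min.
Cl2 in R: m_A = 392×0.581 + (1−0.177)·(1−0.502)·m_A, so m_A = 227.75/0.5901 = 385.92 kg/min.
Q = (1−0.502)×385.92 + 927.95 = 1120.1 kg/min.
Purge L = 0.177×1120.1 = 198.27 kg/min.

198.3 kg/min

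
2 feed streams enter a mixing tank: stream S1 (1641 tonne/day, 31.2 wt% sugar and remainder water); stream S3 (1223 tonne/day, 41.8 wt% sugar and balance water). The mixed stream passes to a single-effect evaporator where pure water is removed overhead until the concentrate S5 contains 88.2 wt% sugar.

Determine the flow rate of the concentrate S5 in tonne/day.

1160 tonne/day

sugar entering = 1641×0.312 + 1223×0.418 = 1023.2 tonne/day.
All sugar reports to S5, so S5 = 1023.2/0.882 = 1160.1 tonne/day.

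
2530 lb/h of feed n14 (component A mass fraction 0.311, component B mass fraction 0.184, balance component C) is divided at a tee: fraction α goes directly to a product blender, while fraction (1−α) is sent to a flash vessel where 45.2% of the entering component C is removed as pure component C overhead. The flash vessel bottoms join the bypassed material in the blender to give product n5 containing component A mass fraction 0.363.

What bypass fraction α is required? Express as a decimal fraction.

0.372

All 2530×0.311 = 786.83 lb/h of component A reaches n5, so n5 = 786.83/0.363 = 2167.6 lb/h and vapour = 362.42 lb/h.
The evaporator receives (1−α)·2530 of feed at 0.505 component C and removes 0.452 of that component C:
0.452×0.505×(1−α)×2530 = 362.42
(1−α) = 362.42/577.5 = 0.6276;  α = 0.3724.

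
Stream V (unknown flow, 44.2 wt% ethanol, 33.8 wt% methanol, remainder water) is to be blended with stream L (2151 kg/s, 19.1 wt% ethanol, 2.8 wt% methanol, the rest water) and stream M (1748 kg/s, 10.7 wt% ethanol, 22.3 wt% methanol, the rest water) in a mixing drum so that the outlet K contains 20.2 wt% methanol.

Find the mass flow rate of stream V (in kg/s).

2482 kg/s

Let V be the unknown flow. Total out = 3899 + V.
methanol balance: 450.03 + 0.338·V = 0.202·(3899 + V)
(0.338 − 0.202)·V = 0.202×3899 − 450.03 = 337.57
V = 337.57 / 0.136 = 2482.1 kg/s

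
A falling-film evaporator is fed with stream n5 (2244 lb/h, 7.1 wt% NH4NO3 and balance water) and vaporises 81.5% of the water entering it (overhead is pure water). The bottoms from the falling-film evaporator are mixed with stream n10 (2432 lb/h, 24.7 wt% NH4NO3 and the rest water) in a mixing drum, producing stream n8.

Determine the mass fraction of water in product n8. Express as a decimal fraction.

0.745

Vapour removed = 0.815×0.929×2244 = 1699 lb/h; concentrate = 544.99 lb/h.
water reaching the mixer = 385.67 (from concentrate) + 2432×0.753 = 2217 lb/h.
Product flow = 544.99 + 2432 = 2977 lb/h; water fraction = 0.745.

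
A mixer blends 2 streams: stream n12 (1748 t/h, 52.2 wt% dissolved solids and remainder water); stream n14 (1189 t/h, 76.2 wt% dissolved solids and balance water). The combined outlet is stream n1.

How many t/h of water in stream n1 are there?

water out = water in = 1748×0.478 + 1189×0.238 = 1118.5 t/h.

1119 t/h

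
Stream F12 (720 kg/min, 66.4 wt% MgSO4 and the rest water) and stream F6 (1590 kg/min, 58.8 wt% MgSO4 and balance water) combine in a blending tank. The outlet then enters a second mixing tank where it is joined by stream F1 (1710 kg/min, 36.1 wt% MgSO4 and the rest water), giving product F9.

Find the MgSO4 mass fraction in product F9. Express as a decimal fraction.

Overall, product flow = 4020 kg/min.
MgSO4 in = 720×0.664 + 1590×0.588 + 1710×0.361 = 2030.3 kg/min.
MgSO4 fraction in F9 = 0.505.

0.505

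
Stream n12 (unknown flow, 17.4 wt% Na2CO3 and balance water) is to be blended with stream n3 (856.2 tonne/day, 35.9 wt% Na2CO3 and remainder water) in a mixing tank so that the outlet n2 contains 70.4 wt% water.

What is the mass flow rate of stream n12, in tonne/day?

Let n12 be the unknown flow. Total out = 856.2 + n12.
water balance: 548.82 + 0.826·n12 = 0.704·(856.2 + n12)
(0.826 − 0.704)·n12 = 0.704×856.2 − 548.82 = 53.941
n12 = 53.941 / 0.122 = 442.14 tonne/day

442.1 tonne/day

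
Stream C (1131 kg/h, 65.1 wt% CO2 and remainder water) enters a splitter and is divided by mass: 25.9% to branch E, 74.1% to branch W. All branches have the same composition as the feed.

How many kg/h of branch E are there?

292.9 kg/h

Branch E flow = 0.259×1131 = 292.93 kg/h.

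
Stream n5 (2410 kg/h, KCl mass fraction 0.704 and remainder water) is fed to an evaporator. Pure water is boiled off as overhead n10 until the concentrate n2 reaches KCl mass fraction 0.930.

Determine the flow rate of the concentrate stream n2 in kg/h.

1824 kg/h

KCl is conserved: 2410×0.704 = 1696.6 kg/h all reports to the concentrate.
Concentrate = 1696.6/(target fraction) = 1824.3 kg/h.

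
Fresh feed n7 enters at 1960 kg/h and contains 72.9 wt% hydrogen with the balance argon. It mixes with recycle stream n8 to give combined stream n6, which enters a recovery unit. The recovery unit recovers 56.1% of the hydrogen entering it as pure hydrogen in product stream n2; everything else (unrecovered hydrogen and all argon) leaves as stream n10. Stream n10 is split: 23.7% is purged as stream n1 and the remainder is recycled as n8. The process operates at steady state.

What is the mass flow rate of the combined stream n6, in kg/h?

4390 kg/h

argon enters only via n7 and leaves only via the purge: 1960×0.271 = 0.237×(argon in n10), and the recovery unit passes all argon, so argon in n6 = argon in n10 = 2241.2 kg/h.
hydrogen in n6: m_A = 1960×0.729 + (1−0.237)·(1−0.561)·m_A, so m_A = 1428.8/0.6650 = 2148.5 kg/h.
n6 = 2148.5 + 2241.2 = 4389.7 kg/h.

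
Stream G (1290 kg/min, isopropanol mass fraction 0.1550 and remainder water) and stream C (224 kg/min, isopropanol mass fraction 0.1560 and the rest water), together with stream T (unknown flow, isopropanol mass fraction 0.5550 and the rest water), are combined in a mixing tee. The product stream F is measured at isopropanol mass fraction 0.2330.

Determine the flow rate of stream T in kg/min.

Let T be the unknown flow. Total out = 1514 + T.
isopropanol balance: 234.89 + 0.555·T = 0.233·(1514 + T)
(0.555 − 0.233)·T = 0.233×1514 − 234.89 = 117.87
T = 117.87 / 0.322 = 366.05 kg/min

366 kg/min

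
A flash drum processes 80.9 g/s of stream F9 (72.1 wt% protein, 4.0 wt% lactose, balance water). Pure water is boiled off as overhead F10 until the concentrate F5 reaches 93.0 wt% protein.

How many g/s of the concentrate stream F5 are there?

62.72 g/s

protein is conserved: 80.9×0.721 = 58.329 g/s all reports to the concentrate.
Concentrate = 58.329/(target fraction) = 62.719 g/s.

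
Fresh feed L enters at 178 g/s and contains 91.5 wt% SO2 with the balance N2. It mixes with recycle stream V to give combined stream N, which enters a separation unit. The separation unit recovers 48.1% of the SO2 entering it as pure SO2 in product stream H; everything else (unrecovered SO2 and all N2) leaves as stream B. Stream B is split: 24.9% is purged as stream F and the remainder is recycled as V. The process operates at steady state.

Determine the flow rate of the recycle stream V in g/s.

149.7 g/s

N2 enters only via L and leaves only via the purge: 178×0.085 = 0.249×(N2 in B), and the separation unit passes all N2, so N2 in N = N2 in B = 60.763 g/s.
SO2 in N: m_A = 178×0.915 + (1−0.249)·(1−0.481)·m_A, so m_A = 162.87/0.6102 = 266.9 g/s.
B = (1−0.481)×266.9 + 60.763 = 199.28 g/s.
Recycle V = (1−0.249)×199.28 = 149.66 g/s.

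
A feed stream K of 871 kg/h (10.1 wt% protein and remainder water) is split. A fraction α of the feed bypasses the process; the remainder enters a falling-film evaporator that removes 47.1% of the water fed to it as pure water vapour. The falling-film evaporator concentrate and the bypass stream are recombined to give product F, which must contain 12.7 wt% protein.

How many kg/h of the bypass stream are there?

All 871×0.101 = 87.971 kg/h of protein reaches F, so F = 87.971/0.127 = 692.69 kg/h and vapour = 178.31 kg/h.
The evaporator receives (1−α)·871 of feed at 0.899 water and removes 0.471 of that water:
0.471×0.899×(1−α)×871 = 178.31
(1−α) = 178.31/368.81 = 0.4835;  α = 0.5165.
Bypass flow = 0.5165×871 = 449.88 kg/h.

449.9 kg/h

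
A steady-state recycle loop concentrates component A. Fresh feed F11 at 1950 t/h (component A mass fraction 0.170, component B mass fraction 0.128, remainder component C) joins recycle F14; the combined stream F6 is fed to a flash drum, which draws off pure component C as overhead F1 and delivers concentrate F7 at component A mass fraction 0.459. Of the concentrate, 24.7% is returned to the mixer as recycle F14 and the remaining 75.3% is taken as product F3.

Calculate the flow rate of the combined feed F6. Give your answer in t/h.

2187 t/h

Overall component A balance (none leaves overhead): component A in fresh feed = component A in product, i.e. 1950×0.170 = (1−0.247)·F7·0.459.
F7 = 331.5/(0.459×0.753) = 959.13 t/h.
Recycle F14 = 0.247×959.13 = 236.9 t/h.
Combined feed F6 = 1950 + 236.9 = 2186.9 t/h.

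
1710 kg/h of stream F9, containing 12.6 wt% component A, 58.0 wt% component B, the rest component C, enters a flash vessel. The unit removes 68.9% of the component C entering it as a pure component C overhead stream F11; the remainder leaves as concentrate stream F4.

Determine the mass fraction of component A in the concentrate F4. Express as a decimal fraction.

0.158

component A is not removed: 1710×0.126 = 215.46 kg/h of component A enters F4.
component C entering = 1710×0.294 = 502.74 kg/h; overhead removed = 0.689×502.74 = 346.39 kg/h.
Concentrate = 1710 − 346.39 = 1363.6 kg/h.
Mass fraction = 215.46/1363.6 = 0.158.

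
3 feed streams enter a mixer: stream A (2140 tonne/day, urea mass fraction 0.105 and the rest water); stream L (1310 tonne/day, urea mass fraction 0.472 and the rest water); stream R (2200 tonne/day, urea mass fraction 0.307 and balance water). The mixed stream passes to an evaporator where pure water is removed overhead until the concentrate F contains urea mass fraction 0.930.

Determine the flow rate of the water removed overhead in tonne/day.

urea entering = 2140×0.105 + 1310×0.472 + 2200×0.307 = 1518.4 tonne/day.
All urea reports to F, so F = 1518.4/0.930 = 1632.7 tonne/day.
Total feed = 5650 tonne/day; overhead = 5650 − 1632.7 = 4017.3 tonne/day.

4017 tonne/day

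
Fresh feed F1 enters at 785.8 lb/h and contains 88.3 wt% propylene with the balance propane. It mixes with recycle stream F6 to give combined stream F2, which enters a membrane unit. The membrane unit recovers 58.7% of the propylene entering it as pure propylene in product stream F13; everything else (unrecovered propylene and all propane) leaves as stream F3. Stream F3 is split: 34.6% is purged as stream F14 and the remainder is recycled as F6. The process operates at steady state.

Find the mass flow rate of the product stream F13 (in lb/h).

propylene in F2: m_A = 785.8×0.883 + (1−0.346)·(1−0.587)·m_A, so m_A = 693.86/0.7299 = 950.63 lb/h.
Product F13 = 0.587×950.63 = 558.02 lb/h.

558 lb/h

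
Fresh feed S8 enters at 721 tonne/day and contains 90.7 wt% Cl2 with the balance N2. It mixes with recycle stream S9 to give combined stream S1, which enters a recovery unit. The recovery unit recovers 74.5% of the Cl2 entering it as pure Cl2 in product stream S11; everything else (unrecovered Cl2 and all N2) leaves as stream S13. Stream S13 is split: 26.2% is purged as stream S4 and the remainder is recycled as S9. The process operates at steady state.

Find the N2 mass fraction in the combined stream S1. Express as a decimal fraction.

N2 enters only via S8 and leaves only via the purge: 721×0.093 = 0.262×(N2 in S13), and the recovery unit passes all N2, so N2 in S1 = N2 in S13 = 255.93 tonne/day.
Cl2 in S1: m_A = 721×0.907 + (1−0.262)·(1−0.745)·m_A, so m_A = 653.95/0.8118 = 805.54 tonne/day.
S1 = 805.54 + 255.93 = 1061.5 tonne/day.
N2 fraction in S1 = 255.93/1061.5 = 0.241.

0.241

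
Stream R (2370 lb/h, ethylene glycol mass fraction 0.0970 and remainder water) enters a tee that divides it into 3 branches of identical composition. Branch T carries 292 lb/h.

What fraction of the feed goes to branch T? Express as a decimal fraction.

0.123

Fraction to T = 292/2370 = 0.1232.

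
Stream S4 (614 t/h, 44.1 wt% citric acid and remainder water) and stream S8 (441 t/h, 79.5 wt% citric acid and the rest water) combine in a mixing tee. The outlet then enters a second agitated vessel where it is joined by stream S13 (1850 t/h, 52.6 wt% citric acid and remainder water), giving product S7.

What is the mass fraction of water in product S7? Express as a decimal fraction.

0.451

Overall, product flow = 2905 t/h.
water in = 614×0.559 + 441×0.205 + 1850×0.474 = 1310.5 t/h.
water fraction in S7 = 0.451.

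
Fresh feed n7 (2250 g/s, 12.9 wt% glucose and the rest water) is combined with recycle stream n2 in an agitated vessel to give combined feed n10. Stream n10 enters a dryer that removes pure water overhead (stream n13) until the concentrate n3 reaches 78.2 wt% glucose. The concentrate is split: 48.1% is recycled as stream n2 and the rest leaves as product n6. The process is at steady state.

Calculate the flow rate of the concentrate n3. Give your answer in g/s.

715.2 g/s

Overall glucose balance (none leaves overhead): glucose in fresh feed = glucose in product, i.e. 2250×0.129 = (1−0.481)·n3·0.782.
n3 = 290.25/(0.782×0.519) = 715.15 g/s.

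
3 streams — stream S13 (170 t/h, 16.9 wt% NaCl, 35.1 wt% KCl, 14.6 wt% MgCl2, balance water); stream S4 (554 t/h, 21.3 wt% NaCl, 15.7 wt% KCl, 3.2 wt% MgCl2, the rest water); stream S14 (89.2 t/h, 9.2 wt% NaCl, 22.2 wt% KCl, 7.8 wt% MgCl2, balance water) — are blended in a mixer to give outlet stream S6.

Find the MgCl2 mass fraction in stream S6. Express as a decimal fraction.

0.061

Total flow out = 170 + 554 + 89.2 = 813.2 t/h.
MgCl2 in = 170×0.146 + 554×0.032 + 89.2×0.078 = 49.506 t/h.
MgCl2 mass fraction in S6 = 49.506/813.2 = 0.061.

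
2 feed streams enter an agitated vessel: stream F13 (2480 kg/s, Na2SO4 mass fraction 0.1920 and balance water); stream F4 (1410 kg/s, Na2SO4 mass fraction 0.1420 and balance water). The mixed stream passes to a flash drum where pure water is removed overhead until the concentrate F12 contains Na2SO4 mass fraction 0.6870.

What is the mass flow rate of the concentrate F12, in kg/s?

984.5 kg/s

Na2SO4 entering = 2480×0.192 + 1410×0.142 = 676.38 kg/s.
All Na2SO4 reports to F12, so F12 = 676.38/0.687 = 984.54 kg/s.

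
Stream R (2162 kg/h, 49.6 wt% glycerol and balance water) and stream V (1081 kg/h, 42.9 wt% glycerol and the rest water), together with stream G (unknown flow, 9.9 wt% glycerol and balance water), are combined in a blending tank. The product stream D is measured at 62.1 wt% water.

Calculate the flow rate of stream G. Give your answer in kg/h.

Let G be the unknown flow. Total out = 3243 + G.
water balance: 1706.9 + 0.901·G = 0.621·(3243 + G)
(0.901 − 0.621)·G = 0.621×3243 − 1706.9 = 307
G = 307 / 0.280 = 1096.4 kg/h

1096 kg/h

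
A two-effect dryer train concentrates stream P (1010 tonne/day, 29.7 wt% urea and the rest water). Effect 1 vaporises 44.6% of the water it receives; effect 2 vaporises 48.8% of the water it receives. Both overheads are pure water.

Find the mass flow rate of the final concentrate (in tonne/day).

501.4 tonne/day

water in feed = 1010×0.703 = 710.03 tonne/day.
After stage 1: water left = (1−0.446)×710.03 = 393.36; stream total = 693.33 tonne/day.
After stage 2: water left = (1−0.488)×393.36 = 201.4; final concentrate = 501.37 tonne/day.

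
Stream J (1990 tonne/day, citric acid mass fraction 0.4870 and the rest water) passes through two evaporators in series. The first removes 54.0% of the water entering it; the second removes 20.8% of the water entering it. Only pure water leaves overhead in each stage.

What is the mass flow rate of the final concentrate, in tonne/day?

1341 tonne/day

water in feed = 1990×0.513 = 1020.9 tonne/day.
After stage 1: water left = (1−0.540)×1020.9 = 469.6; stream total = 1438.7 tonne/day.
After stage 2: water left = (1−0.208)×469.6 = 371.92; final concentrate = 1341.1 tonne/day.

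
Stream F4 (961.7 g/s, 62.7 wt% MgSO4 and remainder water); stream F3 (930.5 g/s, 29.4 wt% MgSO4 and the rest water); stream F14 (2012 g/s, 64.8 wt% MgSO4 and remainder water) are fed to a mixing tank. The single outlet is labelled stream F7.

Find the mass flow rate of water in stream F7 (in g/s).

water out = water in = 961.7×0.373 + 930.5×0.706 + 2012×0.352 = 1723.9 g/s.

1724 g/s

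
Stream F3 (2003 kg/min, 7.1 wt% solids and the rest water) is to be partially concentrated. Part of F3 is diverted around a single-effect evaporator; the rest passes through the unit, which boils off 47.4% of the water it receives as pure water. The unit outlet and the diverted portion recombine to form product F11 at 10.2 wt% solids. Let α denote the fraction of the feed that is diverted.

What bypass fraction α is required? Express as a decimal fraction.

All 2003×0.071 = 142.21 kg/min of solids reaches F11, so F11 = 142.21/0.102 = 1394.2 kg/min and vapour = 608.75 kg/min.
The evaporator receives (1−α)·2003 of feed at 0.929 water and removes 0.474 of that water:
0.474×0.929×(1−α)×2003 = 608.75
(1−α) = 608.75/882.01 = 0.6902;  α = 0.3098.

0.310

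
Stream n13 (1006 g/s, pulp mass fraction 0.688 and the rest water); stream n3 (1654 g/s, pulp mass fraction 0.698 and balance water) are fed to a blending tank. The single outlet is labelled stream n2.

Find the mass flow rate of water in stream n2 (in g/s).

water out = water in = 1006×0.312 + 1654×0.302 = 813.38 g/s.

813.4 g/s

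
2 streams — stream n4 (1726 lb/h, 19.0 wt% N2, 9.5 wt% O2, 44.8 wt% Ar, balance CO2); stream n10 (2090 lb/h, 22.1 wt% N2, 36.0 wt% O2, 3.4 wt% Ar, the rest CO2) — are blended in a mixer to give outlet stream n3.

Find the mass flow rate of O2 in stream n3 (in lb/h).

O2 out = O2 in = 1726×0.095 + 2090×0.360 = 916.37 lb/h.

916.4 lb/h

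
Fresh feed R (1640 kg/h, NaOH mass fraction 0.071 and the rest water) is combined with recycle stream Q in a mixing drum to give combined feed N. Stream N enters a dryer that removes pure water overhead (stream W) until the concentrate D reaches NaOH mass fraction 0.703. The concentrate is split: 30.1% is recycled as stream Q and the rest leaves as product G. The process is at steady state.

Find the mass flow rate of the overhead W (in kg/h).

Overall NaOH balance (none leaves overhead): NaOH in fresh feed = NaOH in product, i.e. 1640×0.071 = (1−0.301)·D·0.703.
D = 116.44/(0.703×0.699) = 236.96 kg/h.
Recycle Q = 0.301×236.96 = 71.324 kg/h.
Combined feed N = 1640 + 71.324 = 1711.3 kg/h.
Overhead W = N − D = 1711.3 − 236.96 = 1474.4 kg/h.

1474 kg/h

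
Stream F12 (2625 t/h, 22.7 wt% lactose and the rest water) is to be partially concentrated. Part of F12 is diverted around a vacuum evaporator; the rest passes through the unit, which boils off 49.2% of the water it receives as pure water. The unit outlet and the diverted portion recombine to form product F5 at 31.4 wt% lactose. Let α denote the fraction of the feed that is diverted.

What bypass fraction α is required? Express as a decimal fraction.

0.271

All 2625×0.227 = 595.88 t/h of lactose reaches F5, so F5 = 595.88/0.314 = 1897.7 t/h and vapour = 727.31 t/h.
The evaporator receives (1−α)·2625 of feed at 0.773 water and removes 0.492 of that water:
0.492×0.773×(1−α)×2625 = 727.31
(1−α) = 727.31/998.33 = 0.7285;  α = 0.2715.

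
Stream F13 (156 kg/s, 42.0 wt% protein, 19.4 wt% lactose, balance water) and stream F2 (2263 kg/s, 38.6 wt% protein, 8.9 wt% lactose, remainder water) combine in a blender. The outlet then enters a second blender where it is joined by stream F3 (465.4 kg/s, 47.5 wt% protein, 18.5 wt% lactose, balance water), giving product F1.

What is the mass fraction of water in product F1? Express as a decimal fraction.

0.4876

Overall, product flow = 2884.4 kg/s.
water in = 156×0.386 + 2263×0.525 + 465.4×0.340 = 1406.5 kg/s.
water fraction in F1 = 0.4876.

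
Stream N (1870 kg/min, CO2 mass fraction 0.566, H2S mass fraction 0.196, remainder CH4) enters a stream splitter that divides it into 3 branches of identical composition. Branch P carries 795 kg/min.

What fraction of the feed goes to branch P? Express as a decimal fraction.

Fraction to P = 795/1870 = 0.4251.

0.425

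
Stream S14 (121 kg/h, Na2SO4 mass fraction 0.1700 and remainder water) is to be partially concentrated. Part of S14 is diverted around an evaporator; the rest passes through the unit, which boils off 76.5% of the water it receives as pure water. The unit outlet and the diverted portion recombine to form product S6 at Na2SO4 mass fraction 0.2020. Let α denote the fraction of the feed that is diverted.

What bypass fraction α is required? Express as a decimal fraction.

0.751

All 121×0.170 = 20.57 kg/h of Na2SO4 reaches S6, so S6 = 20.57/0.202 = 101.83 kg/h and vapour = 19.168 kg/h.
The evaporator receives (1−α)·121 of feed at 0.830 water and removes 0.765 of that water:
0.765×0.830×(1−α)×121 = 19.168
(1−α) = 19.168/76.829 = 0.2495;  α = 0.7505.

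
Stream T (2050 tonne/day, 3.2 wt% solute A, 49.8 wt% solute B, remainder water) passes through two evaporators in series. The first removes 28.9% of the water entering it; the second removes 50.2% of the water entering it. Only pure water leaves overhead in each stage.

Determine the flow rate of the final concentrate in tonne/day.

1428 tonne/day

water in feed = 2050×0.470 = 963.5 tonne/day.
After stage 1: water left = (1−0.289)×963.5 = 685.05; stream total = 1771.5 tonne/day.
After stage 2: water left = (1−0.502)×685.05 = 341.15; final concentrate = 1427.7 tonne/day.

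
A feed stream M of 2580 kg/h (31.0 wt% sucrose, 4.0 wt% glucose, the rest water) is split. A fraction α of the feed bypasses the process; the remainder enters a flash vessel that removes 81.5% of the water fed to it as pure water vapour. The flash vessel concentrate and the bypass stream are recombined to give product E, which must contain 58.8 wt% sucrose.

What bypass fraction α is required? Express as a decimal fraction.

All 2580×0.310 = 799.8 kg/h of sucrose reaches E, so E = 799.8/0.588 = 1360.2 kg/h and vapour = 1219.8 kg/h.
The evaporator receives (1−α)·2580 of feed at 0.650 water and removes 0.815 of that water:
0.815×0.650×(1−α)×2580 = 1219.8
(1−α) = 1219.8/1366.8 = 0.8925;  α = 0.1075.

0.108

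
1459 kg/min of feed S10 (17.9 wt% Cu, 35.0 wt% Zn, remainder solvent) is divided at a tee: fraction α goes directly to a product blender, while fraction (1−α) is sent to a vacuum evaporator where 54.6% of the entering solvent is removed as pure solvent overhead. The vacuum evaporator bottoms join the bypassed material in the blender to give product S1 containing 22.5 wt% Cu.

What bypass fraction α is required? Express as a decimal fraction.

0.205

All 1459×0.179 = 261.16 kg/min of Cu reaches S1, so S1 = 261.16/0.225 = 1160.7 kg/min and vapour = 298.28 kg/min.
The evaporator receives (1−α)·1459 of feed at 0.471 solvent and removes 0.546 of that solvent:
0.546×0.471×(1−α)×1459 = 298.28
(1−α) = 298.28/375.21 = 0.7950;  α = 0.2050.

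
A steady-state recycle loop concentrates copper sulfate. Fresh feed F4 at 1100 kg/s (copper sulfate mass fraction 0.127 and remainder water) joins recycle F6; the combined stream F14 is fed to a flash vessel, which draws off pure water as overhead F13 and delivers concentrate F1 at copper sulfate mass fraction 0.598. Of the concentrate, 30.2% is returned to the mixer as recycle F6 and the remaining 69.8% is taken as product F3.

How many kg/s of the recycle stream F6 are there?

Overall copper sulfate balance (none leaves overhead): copper sulfate in fresh feed = copper sulfate in product, i.e. 1100×0.127 = (1−0.302)·F1·0.598.
F1 = 139.7/(0.598×0.698) = 334.69 kg/s.
Recycle F6 = 0.302×334.69 = 101.08 kg/s.

101.1 kg/s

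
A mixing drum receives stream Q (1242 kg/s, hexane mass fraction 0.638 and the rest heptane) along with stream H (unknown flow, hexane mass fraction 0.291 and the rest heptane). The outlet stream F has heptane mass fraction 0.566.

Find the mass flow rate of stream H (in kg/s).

1772 kg/s

Let H be the unknown flow. Total out = 1242 + H.
heptane balance: 449.6 + 0.709·H = 0.566·(1242 + H)
(0.709 − 0.566)·H = 0.566×1242 − 449.6 = 253.37
H = 253.37 / 0.143 = 1771.8 kg/s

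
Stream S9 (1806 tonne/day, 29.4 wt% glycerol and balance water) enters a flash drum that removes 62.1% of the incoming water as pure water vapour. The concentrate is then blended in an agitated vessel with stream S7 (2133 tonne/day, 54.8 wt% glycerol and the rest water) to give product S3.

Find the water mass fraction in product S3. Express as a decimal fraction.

0.460

Vapour removed = 0.621×0.706×1806 = 791.8 tonne/day; concentrate = 1014.2 tonne/day.
water reaching the mixer = 483.24 (from concentrate) + 2133×0.452 = 1447.4 tonne/day.
Product flow = 1014.2 + 2133 = 3147.2 tonne/day; water fraction = 0.460.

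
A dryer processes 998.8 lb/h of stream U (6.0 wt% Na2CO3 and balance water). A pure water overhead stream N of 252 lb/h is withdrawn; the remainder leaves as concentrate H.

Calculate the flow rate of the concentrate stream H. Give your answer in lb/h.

746.8 lb/h

Concentrate = 998.8 − 252 = 746.8 lb/h.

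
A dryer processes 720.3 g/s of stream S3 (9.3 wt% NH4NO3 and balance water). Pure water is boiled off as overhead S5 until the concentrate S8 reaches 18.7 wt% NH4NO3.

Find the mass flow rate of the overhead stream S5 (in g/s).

NH4NO3 is conserved: 720.3×0.093 = 66.988 g/s all reports to the concentrate.
Concentrate = 66.988/(target fraction) = 358.22 g/s.
Overhead = 720.3 − 358.22 = 362.08 g/s.

362.1 g/s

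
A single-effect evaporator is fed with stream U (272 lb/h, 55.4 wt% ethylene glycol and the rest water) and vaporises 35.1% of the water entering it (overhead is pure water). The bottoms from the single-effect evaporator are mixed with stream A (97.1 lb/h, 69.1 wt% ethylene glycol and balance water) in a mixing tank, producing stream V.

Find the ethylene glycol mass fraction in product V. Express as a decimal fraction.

0.667

Vapour removed = 0.351×0.446×272 = 42.581 lb/h; concentrate = 229.42 lb/h.
ethylene glycol reaching the mixer = 150.69 (from concentrate) + 97.1×0.691 = 217.78 lb/h.
Product flow = 229.42 + 97.1 = 326.52 lb/h; ethylene glycol fraction = 0.667.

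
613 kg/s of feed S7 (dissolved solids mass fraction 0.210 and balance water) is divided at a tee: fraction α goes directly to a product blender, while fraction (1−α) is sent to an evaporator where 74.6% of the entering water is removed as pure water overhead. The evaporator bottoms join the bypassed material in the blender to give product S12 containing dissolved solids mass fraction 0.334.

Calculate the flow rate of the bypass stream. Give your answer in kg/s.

226.8 kg/s

All 613×0.210 = 128.73 kg/s of dissolved solids reaches S12, so S12 = 128.73/0.334 = 385.42 kg/s and vapour = 227.58 kg/s.
The evaporator receives (1−α)·613 of feed at 0.790 water and removes 0.746 of that water:
0.746×0.790×(1−α)×613 = 227.58
(1−α) = 227.58/361.27 = 0.6300;  α = 0.3700.
Bypass flow = 0.3700×613 = 226.84 kg/s.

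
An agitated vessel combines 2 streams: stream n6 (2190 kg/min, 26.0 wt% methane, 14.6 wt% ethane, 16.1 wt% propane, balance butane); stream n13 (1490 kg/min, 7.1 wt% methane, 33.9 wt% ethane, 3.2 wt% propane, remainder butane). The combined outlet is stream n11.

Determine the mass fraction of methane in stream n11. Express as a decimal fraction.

Total flow out = 2190 + 1490 = 3680 kg/min.
methane in = 2190×0.260 + 1490×0.071 = 675.19 kg/min.
methane mass fraction in n11 = 675.19/3680 = 0.1835.

0.1835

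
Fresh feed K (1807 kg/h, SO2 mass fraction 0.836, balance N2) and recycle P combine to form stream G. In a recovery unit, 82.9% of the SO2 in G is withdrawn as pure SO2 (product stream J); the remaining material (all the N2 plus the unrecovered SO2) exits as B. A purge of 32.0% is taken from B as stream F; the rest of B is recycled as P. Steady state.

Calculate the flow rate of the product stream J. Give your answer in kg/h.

1417 kg/h

SO2 in G: m_A = 1807×0.836 + (1−0.320)·(1−0.829)·m_A, so m_A = 1510.7/0.8837 = 1709.4 kg/h.
Product J = 0.829×1709.4 = 1417.1 kg/h.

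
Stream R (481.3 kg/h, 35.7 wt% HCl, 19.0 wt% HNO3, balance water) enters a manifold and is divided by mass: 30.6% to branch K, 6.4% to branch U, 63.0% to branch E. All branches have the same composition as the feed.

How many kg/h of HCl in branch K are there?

52.58 kg/h

Branch K total = 0.306×481.3 = 147.28 kg/h.
HCl in K = 0.357×147.28 = 52.578 kg/h.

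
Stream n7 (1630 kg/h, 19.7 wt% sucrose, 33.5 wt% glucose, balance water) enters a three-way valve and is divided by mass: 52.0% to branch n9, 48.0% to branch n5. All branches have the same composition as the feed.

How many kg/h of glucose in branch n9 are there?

283.9 kg/h

Branch n9 total = 0.520×1630 = 847.6 kg/h.
glucose in n9 = 0.335×847.6 = 283.95 kg/h.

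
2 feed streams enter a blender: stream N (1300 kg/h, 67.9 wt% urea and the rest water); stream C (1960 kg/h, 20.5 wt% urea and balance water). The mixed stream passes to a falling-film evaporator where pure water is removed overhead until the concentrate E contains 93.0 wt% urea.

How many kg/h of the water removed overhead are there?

1879 kg/h

urea entering = 1300×0.679 + 1960×0.205 = 1284.5 kg/h.
All urea reports to E, so E = 1284.5/0.930 = 1381.2 kg/h.
Total feed = 3260 kg/h; overhead = 3260 − 1381.2 = 1878.8 kg/h.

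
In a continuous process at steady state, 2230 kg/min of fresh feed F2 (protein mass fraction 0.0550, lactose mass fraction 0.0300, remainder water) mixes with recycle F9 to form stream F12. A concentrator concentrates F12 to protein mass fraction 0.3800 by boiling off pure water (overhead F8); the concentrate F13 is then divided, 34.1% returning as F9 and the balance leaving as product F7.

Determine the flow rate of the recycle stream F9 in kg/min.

167 kg/min

Overall protein balance (none leaves overhead): protein in fresh feed = protein in product, i.e. 2230×0.055 = (1−0.341)·F13·0.380.
F13 = 122.65/(0.380×0.659) = 489.78 kg/min.
Recycle F9 = 0.341×489.78 = 167.01 kg/min.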